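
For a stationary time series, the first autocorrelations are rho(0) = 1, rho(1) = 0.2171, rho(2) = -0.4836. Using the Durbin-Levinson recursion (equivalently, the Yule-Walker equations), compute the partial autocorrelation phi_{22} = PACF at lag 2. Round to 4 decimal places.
\phi_{22} = -0.5570

The PACF at lag k is phi_{kk}, the last component of the solution
to the Yule-Walker system G_k phi = r_k where
  (G_k)_{ij} = rho(|i - j|), (r_k)_i = rho(i), i,j = 1..k.
Equivalently, Durbin-Levinson gives phi_{kk} iteratively:
  phi_{11} = rho(1)
  phi_{kk} = [rho(k) - sum_{j=1..k-1} phi_{k-1,j} rho(k-j)]
            / [1 - sum_{j=1..k-1} phi_{k-1,j} rho(j)],
  phi_{k,j} = phi_{k-1,j} - phi_{kk} phi_{k-1,k-j},  j = 1..k-1.
Step k = 1:
  phi_11 = rho(1) = 0.2171.
Step k = 2:
  phi_22 = [rho(2) - phi_11 rho(1)] / [1 - phi_11 rho(1)] = [-0.4836 - (0.2171)(0.2171)] / [1 - (0.2171)(0.2171)]
         = -0.53073241 / 0.95286759 = -0.557.
Therefore phi_{22} = -0.5570.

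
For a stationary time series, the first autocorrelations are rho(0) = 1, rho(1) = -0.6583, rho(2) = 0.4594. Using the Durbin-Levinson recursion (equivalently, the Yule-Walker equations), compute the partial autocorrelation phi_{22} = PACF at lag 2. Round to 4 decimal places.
\phi_{22} = 0.0460

The PACF at lag k is phi_{kk}, the last component of the solution
to the Yule-Walker system G_k phi = r_k where
  (G_k)_{ij} = rho(|i - j|), (r_k)_i = rho(i), i,j = 1..k.
Equivalently, Durbin-Levinson gives phi_{kk} iteratively:
  phi_{11} = rho(1)
  phi_{kk} = [rho(k) - sum_{j=1..k-1} phi_{k-1,j} rho(k-j)]
            / [1 - sum_{j=1..k-1} phi_{k-1,j} rho(j)],
  phi_{k,j} = phi_{k-1,j} - phi_{kk} phi_{k-1,k-j},  j = 1..k-1.
Step k = 1:
  phi_11 = rho(1) = -0.6583.
Step k = 2:
  phi_22 = [rho(2) - phi_11 rho(1)] / [1 - phi_11 rho(1)] = [0.4594 - (-0.6583)(-0.6583)] / [1 - (-0.6583)(-0.6583)]
         = 0.02604111 / 0.56664111 = 0.046.
Therefore phi_{22} = 0.0460.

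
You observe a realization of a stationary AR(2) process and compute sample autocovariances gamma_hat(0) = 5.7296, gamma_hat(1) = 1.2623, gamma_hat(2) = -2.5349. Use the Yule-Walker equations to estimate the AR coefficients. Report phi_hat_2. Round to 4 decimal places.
\hat\phi_{2} = -0.5160

The Yule-Walker equations for an AR(p) process read, in matrix form,
  Gamma_p phi = r_p,   with   (Gamma_p)_{ij} = gamma(|i - j|),
                       (r_p)_i = gamma(i),   i,j = 1..p.
Substitute the sample gammas (Toeplitz matrix and right-hand side of size 2):
  Gamma_p = [[5.7296, 1.2623], [1.2623, 5.7296]]
  r_p     = [1.2623, -2.5349]
Written out:
  5.7296 phi_1 + 1.2623 phi_2 = 1.2623
  1.2623 phi_1 + 5.7296 phi_2 = -2.5349
Solve by Cramer's rule:
  det = gamma(0)^2 - gamma(1)^2 = (5.7296)^2 - (1.2623)^2 = 32.82831616 - 1.59340129 = 31.23491487
  phi_hat_1 = [gamma(1) gamma(0) - gamma(1) gamma(2)] / det = [(1.2623)(5.7296) - (1.2623)(-2.5349)] / 31.23491487 = 10.43227835 / 31.23491487 = 0.334
  phi_hat_2 = [gamma(0) gamma(2) - gamma(1)^2] / det = [(5.7296)(-2.5349) - (1.2623)^2] / 31.23491487 = -16.11736433 / 31.23491487 = -0.516
So phi_hat = [0.3340, -0.5160].
Therefore phi_hat_2 = -0.5160.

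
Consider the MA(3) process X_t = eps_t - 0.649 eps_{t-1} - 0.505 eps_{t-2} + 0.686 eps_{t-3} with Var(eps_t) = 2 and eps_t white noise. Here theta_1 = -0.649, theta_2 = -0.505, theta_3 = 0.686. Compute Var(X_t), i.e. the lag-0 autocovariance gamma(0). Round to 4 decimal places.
\gamma(0) = 4.2936

For an MA(q) process X_t = eps_t + sum_i theta_i eps_{t-i} with
Var(eps_t) = sigma^2, the variance is
  gamma(0) = sigma^2 * (1 + sum_i theta_i^2).
  sum_i theta_i^2 = (-0.649)^2 + (-0.505)^2 + (0.686)^2 = 0.421201 + 0.255025 + 0.470596 = 1.146822.
  gamma(0) = 2 * (1 + 1.146822) = 2 * 2.146822 = 4.293644, which rounds to 4.2936.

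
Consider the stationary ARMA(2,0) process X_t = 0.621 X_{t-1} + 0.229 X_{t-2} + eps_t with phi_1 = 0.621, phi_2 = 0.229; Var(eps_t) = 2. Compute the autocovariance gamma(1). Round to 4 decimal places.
\gamma(1) = 4.8399

Multiply the model equation by X_{t-k} and take expectations. With theta_0 = psi_0 = 1 and psi_j the MA(infinity) weights, this gives
  gamma(k) - sum_i phi_i gamma(k-i) = c_k,
  c_k = sigma^2 * sum_{j=k..q} theta_j psi_{j-k}   (c_k = 0 for k > q),
using gamma(-m) = gamma(m).
Pure AR (q = 0): c_0 = sigma^2 = 2, c_k = 0 for k >= 1.
Equations for k = 0, 1, 2 (AR order 2, c_2 = 0):
  (E0) gamma(0) = phi_1 gamma(1) + phi_2 gamma(2) + c_0
  (E1) gamma(1) = phi_1 gamma(0) + phi_2 gamma(1) + c_1
  (E2) gamma(2) = phi_1 gamma(1) + phi_2 gamma(0)
From (E1): gamma(1) = A gamma(0) + B with
  A = phi_1 / (1 - phi_2) = 0.621 / 0.771 = 0.805447,   B = c_1 / (1 - phi_2) = 0 / 0.771 = 0.
Insert (E2) into (E0): gamma(0) (1 - phi_2^2) = phi_1 (1 + phi_2) gamma(1) + c_0.
  phi_1 (1 + phi_2) = (0.621)(1.229) = 0.763209,   1 - phi_2^2 = 0.947559.
Replace gamma(1) by A gamma(0) + B and collect gamma(0):
  gamma(0) [0.947559 - (0.763209)(0.805447)] = c_0 = 2
  gamma(0) * 0.332834 = 2
  gamma(0) = 2 / 0.332834 = 6.008997.
  gamma(1) = A gamma(0) = (0.805447)(6.008997) = 4.839932.
Therefore gamma(1) = 4.8399 (to 4 decimal places).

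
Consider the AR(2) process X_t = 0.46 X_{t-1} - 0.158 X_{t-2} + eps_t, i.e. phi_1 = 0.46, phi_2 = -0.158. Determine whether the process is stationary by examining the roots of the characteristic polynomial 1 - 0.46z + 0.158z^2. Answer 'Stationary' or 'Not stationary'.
\text{Stationary}

The AR(p) characteristic polynomial is P(z) = 1 - 0.46z + 0.158z^2.
Stationarity requires all roots to lie outside the unit circle, i.e. |z| > 1 for every root.
Set 1 + (-0.46) z + (0.158) z^2 = 0, i.e. a z^2 + b z + c = 0 with a = 0.158, b = -0.46, c = 1.
Discriminant D = b^2 - 4ac = (-0.46)^2 - 4*(0.158)*1 = 0.2116 - (0.632) = -0.4204.
D < 0, so the roots are the complex-conjugate pair z = (-b +/- i sqrt(-D)) / (2a) = 1.4557 +/- 2.0518i.
For a conjugate pair |z|^2 = z * conj(z) = (product of roots) = c/a = 1/(0.158) = 6.329114, so |z| = sqrt(6.329114) = 2.5158 for both roots.
Moduli of all roots: 2.5158, 2.5158.
All moduli strictly greater than 1? Yes.
Verdict: Stationary.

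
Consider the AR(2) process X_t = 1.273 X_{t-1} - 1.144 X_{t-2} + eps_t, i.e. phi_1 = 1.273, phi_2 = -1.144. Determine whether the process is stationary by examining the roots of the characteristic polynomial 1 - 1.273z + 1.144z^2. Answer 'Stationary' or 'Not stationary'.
\text{Not stationary}

The AR(p) characteristic polynomial is P(z) = 1 - 1.273z + 1.144z^2.
Stationarity requires all roots to lie outside the unit circle, i.e. |z| > 1 for every root.
Set 1 + (-1.273) z + (1.144) z^2 = 0, i.e. a z^2 + b z + c = 0 with a = 1.144, b = -1.273, c = 1.
Discriminant D = b^2 - 4ac = (-1.273)^2 - 4*(1.144)*1 = 1.620529 - (4.576) = -2.955471.
D < 0, so the roots are the complex-conjugate pair z = (-b +/- i sqrt(-D)) / (2a) = 0.5564 +/- 0.7514i.
For a conjugate pair |z|^2 = z * conj(z) = (product of roots) = c/a = 1/(1.144) = 0.874126, so |z| = sqrt(0.874126) = 0.9349 for both roots.
Moduli of all roots: 0.9349, 0.9349.
All moduli strictly greater than 1? No.
Verdict: Not stationary.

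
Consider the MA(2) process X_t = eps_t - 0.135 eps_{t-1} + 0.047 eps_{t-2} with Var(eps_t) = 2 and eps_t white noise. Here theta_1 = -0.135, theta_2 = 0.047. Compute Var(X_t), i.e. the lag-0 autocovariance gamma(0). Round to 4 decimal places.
\gamma(0) = 2.0409

For an MA(q) process X_t = eps_t + sum_i theta_i eps_{t-i} with
Var(eps_t) = sigma^2, the variance is
  gamma(0) = sigma^2 * (1 + sum_i theta_i^2).
  sum_i theta_i^2 = (-0.135)^2 + (0.047)^2 = 0.018225 + 0.002209 = 0.020434.
  gamma(0) = 2 * (1 + 0.020434) = 2 * 1.020434 = 2.040868, which rounds to 2.0409.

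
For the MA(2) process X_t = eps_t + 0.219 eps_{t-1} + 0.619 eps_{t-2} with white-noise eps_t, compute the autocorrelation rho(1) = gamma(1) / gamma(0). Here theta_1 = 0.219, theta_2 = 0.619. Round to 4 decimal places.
\rho(1) = 0.2478

For an MA(q) process with theta_0 = 1, the autocovariance is
  gamma(k) = sigma^2 * sum_{i=0..q-k} theta_i * theta_{i+k},
and rho(k) = gamma(k) / gamma(0). Sigma^2 cancels.
  numerator   = (1)*(0.219) + (0.219)*(0.619) = 0.354561.
  denominator = (1)^2 + (0.219)^2 + (0.619)^2 = 1.431122.
  rho(1) = 0.354561 / 1.431122 = 0.2478.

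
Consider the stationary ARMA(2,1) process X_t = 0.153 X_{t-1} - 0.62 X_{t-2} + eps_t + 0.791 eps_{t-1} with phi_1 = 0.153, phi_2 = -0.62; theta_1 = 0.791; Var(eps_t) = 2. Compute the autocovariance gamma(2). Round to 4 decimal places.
\gamma(2) = -3.3742

Multiply the model equation by X_{t-k} and take expectations. With theta_0 = psi_0 = 1 and psi_j the MA(infinity) weights, this gives
  gamma(k) - sum_i phi_i gamma(k-i) = c_k,
  c_k = sigma^2 * sum_{j=k..q} theta_j psi_{j-k}   (c_k = 0 for k > q),
using gamma(-m) = gamma(m).
psi-weights needed (psi_j = theta_j + sum_i phi_i psi_{j-i}):
  psi_1 = theta_1 + phi_1 = 0.791 + (0.153) = 0.944
Right-hand sides:
  c_0 = sigma^2 (1 + theta_1 psi_1) = 2 * (1 + (0.791)(0.944)) = 2 * 1.746704 = 3.493408
  c_1 = sigma^2 theta_1 = 2 * (0.791) = 1.582
  c_2 = 0
Equations for k = 0, 1, 2 (AR order 2, c_2 = 0):
  (E0) gamma(0) = phi_1 gamma(1) + phi_2 gamma(2) + c_0
  (E1) gamma(1) = phi_1 gamma(0) + phi_2 gamma(1) + c_1
  (E2) gamma(2) = phi_1 gamma(1) + phi_2 gamma(0)
From (E1): gamma(1) = A gamma(0) + B with
  A = phi_1 / (1 - phi_2) = 0.153 / 1.62 = 0.094444,   B = c_1 / (1 - phi_2) = 1.582 / 1.62 = 0.976543.
Insert (E2) into (E0): gamma(0) (1 - phi_2^2) = phi_1 (1 + phi_2) gamma(1) + c_0.
  phi_1 (1 + phi_2) = (0.153)(0.38) = 0.05814,   1 - phi_2^2 = 0.6156.
Replace gamma(1) by A gamma(0) + B and collect gamma(0):
  gamma(0) [0.6156 - (0.05814)(0.094444)] = (0.05814)(0.976543) + 3.493408
  gamma(0) * 0.610109 = 3.550184
  gamma(0) = 3.550184 / 0.610109 = 5.818934.
  gamma(1) = A gamma(0) + B = (0.094444)(5.818934) + (0.976543) = 1.526109.
  gamma(2) = phi_1 gamma(1) + phi_2 gamma(0) = (0.153)(1.526109) + (-0.62)(5.818934) = -3.374245.
Therefore gamma(2) = -3.3742 (to 4 decimal places).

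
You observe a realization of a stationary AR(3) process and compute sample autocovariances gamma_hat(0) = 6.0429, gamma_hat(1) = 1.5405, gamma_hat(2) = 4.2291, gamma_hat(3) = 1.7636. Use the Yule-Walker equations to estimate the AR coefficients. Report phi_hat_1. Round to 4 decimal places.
\hat\phi_{1} = -0.0010

The Yule-Walker equations for an AR(p) process read, in matrix form,
  Gamma_p phi = r_p,   with   (Gamma_p)_{ij} = gamma(|i - j|),
                       (r_p)_i = gamma(i),   i,j = 1..p.
Substitute the sample gammas (Toeplitz matrix and right-hand side of size 3):
  Gamma_p = [[6.0429, 1.5405, 4.2291], [1.5405, 6.0429, 1.5405], [4.2291, 1.5405, 6.0429]]
  r_p     = [1.5405, 4.2291, 1.7636]
Written out (R1..R3):
  (R1) 6.0429 phi_1 + 1.5405 phi_2 + 4.2291 phi_3 = 1.5405
  (R2) 1.5405 phi_1 + 6.0429 phi_2 + 1.5405 phi_3 = 4.2291
  (R3) 4.2291 phi_1 + 1.5405 phi_2 + 6.0429 phi_3 = 1.7636
Gaussian elimination:
  R2 <- R2 - (1.5405/6.0429) R1 = R2 - (0.254927) R1:  5.650185 phi_2 + 0.462387 phi_3 = 3.836385
  R3 <- R3 - (4.2291/6.0429) R1 = R3 - (0.699846) R1:  0.462387 phi_2 + 3.083181 phi_3 = 0.685487
  R3 <- R3 - (0.462387/5.650185) R2 = R3 - (0.081836) R2:  3.045341 phi_3 = 0.371534
Back-substitution:
  phi_hat_3 = 0.371534 / 3.045341 = 0.122001
  phi_hat_2 = (3.836385 - (0.462387)(0.122001)) / 5.650185 = 0.669
  phi_hat_1 = (1.5405 - (1.5405)(0.669) - (4.2291)(0.122001)) / 6.0429 = -0.001001
So phi_hat = [-0.0010, 0.6690, 0.1220].
Therefore phi_hat_1 = -0.0010.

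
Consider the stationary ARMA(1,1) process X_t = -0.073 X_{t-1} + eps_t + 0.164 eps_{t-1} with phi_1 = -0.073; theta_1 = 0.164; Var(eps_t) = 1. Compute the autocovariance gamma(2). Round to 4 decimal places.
\gamma(2) = -0.0066

Multiply the model equation by X_{t-k} and take expectations. With theta_0 = psi_0 = 1 and psi_j the MA(infinity) weights, this gives
  gamma(k) - sum_i phi_i gamma(k-i) = c_k,
  c_k = sigma^2 * sum_{j=k..q} theta_j psi_{j-k}   (c_k = 0 for k > q),
using gamma(-m) = gamma(m).
psi-weights needed (psi_j = theta_j + sum_i phi_i psi_{j-i}):
  psi_1 = theta_1 + phi_1 = 0.164 + (-0.073) = 0.091
Right-hand sides:
  c_0 = sigma^2 (1 + theta_1 psi_1) = 1 * (1 + (0.164)(0.091)) = 1 * 1.014924 = 1.014924
  c_1 = sigma^2 theta_1 = 1 * (0.164) = 0.164
  c_2 = 0
Equations for k = 0 and k = 1 (AR order 1):
  gamma(0) = phi_1 gamma(1) + c_0
  gamma(1) = phi_1 gamma(0) + c_1
Substituting the second into the first: gamma(0) (1 - phi_1^2) = c_0 + phi_1 c_1, so
  gamma(0) = (c_0 + phi_1 c_1) / (1 - phi_1^2) = (1.014924 + (-0.073)(0.164)) / (1 - (-0.073)^2) = 1.002952 / 0.994671 = 1.008325.
  gamma(1) = phi_1 gamma(0) + c_1 = (-0.073)(1.008325) + (0.164) = 0.090392.
For k = 2 (> q): gamma(2) = phi_1 gamma(1) = (-0.073)(0.090392) = -0.006599.
Therefore gamma(2) = -0.0066 (to 4 decimal places).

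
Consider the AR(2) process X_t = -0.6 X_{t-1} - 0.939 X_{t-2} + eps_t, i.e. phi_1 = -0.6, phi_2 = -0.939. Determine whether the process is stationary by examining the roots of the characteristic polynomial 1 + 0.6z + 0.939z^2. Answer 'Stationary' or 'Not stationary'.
\text{Stationary}

The AR(p) characteristic polynomial is P(z) = 1 + 0.6z + 0.939z^2.
Stationarity requires all roots to lie outside the unit circle, i.e. |z| > 1 for every root.
Set 1 + (0.6) z + (0.939) z^2 = 0, i.e. a z^2 + b z + c = 0 with a = 0.939, b = 0.6, c = 1.
Discriminant D = b^2 - 4ac = (0.6)^2 - 4*(0.939)*1 = 0.36 - (3.756) = -3.396.
D < 0, so the roots are the complex-conjugate pair z = (-b +/- i sqrt(-D)) / (2a) = -0.3195 +/- 0.9813i.
For a conjugate pair |z|^2 = z * conj(z) = (product of roots) = c/a = 1/(0.939) = 1.064963, so |z| = sqrt(1.064963) = 1.032 for both roots.
Moduli of all roots: 1.0320, 1.0320.
All moduli strictly greater than 1? Yes.
Verdict: Stationary.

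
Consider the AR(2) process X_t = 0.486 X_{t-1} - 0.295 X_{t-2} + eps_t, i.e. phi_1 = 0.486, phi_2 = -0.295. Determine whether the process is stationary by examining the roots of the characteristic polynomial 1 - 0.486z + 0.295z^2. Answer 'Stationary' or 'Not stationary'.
\text{Stationary}

The AR(p) characteristic polynomial is P(z) = 1 - 0.486z + 0.295z^2.
Stationarity requires all roots to lie outside the unit circle, i.e. |z| > 1 for every root.
Set 1 + (-0.486) z + (0.295) z^2 = 0, i.e. a z^2 + b z + c = 0 with a = 0.295, b = -0.486, c = 1.
Discriminant D = b^2 - 4ac = (-0.486)^2 - 4*(0.295)*1 = 0.236196 - (1.18) = -0.943804.
D < 0, so the roots are the complex-conjugate pair z = (-b +/- i sqrt(-D)) / (2a) = 0.8237 +/- 1.6466i.
For a conjugate pair |z|^2 = z * conj(z) = (product of roots) = c/a = 1/(0.295) = 3.389831, so |z| = sqrt(3.389831) = 1.8411 for both roots.
Moduli of all roots: 1.8411, 1.8411.
All moduli strictly greater than 1? Yes.
Verdict: Stationary.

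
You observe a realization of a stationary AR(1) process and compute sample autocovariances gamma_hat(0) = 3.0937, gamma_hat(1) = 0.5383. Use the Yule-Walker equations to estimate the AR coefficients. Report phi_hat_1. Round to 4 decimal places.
\hat\phi_{1} = 0.1740

The Yule-Walker equations for an AR(p) process read, in matrix form,
  Gamma_p phi = r_p,   with   (Gamma_p)_{ij} = gamma(|i - j|),
                       (r_p)_i = gamma(i),   i,j = 1..p.
Substitute the sample gammas (Toeplitz matrix and right-hand side of size 1):
  Gamma_p = [[3.0937]]
  r_p     = [0.5383]
With p = 1 this is the single equation gamma(0) phi_1 = gamma(1):
  phi_hat_1 = gamma(1) / gamma(0) = 0.5383 / 3.0937 = 0.1740.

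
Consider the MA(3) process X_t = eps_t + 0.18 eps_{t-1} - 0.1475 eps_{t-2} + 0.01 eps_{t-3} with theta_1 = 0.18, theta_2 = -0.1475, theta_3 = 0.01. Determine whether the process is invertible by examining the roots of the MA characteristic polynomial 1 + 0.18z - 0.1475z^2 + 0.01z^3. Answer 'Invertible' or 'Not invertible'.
\text{Invertible}

The MA(q) characteristic polynomial is P(z) = 1 + 0.18z - 0.1475z^2 + 0.01z^3.
Invertibility requires all roots to lie outside the unit circle, i.e. |z| > 1 for every root.
Degree 3: look for a simple real root z0 first, then factor out (1 - z/z0) and solve the remaining quadratic.
Testing z0 = 4: P(4) = 1 + (0.18)(4) + (-0.1475)(4)^2 + (0.01)(4)^3
  = 1 + (0.72) + (-2.36) + (0.64) = 0.  So z_0 = 4 is a root, |z_0| = 4.
Divide out the factor (1 - 0.25 z) = (1 - z/z0) (since 1/z0 = 0.25):
  P(z) = (1 - 0.25 z)(1 + (0.43) z + (-0.04) z^2)
  [check: z-coef 0.43 - (0.25) = 0.18; z^2-coef -0.04 - (0.25)(0.43) = -0.1475; z^3-coef -(0.25)(-0.04) = 0.01.]
Remaining roots from the quadratic factor 1 + (0.43) z + (-0.04) z^2:
  Set 1 + (0.43) z + (-0.04) z^2 = 0, i.e. a z^2 + b z + c = 0 with a = -0.04, b = 0.43, c = 1.
  Discriminant D = b^2 - 4ac = (0.43)^2 - 4*(-0.04)*1 = 0.1849 - (-0.16) = 0.3449.
  D >= 0, so the roots are real: z = (-b +/- sqrt(D)) / (2a) = (-0.43 +/- 0.587282) / (-0.08).
    z_1 = (-0.43 + 0.587282) / (-0.08) = -1.966,   |z_1| = 1.966.
    z_2 = (-0.43 - 0.587282) / (-0.08) = 12.716,   |z_2| = 12.716.
Moduli of all roots: 4.0000, 1.9660, 12.7160.
All moduli strictly greater than 1? Yes.
Verdict: Invertible.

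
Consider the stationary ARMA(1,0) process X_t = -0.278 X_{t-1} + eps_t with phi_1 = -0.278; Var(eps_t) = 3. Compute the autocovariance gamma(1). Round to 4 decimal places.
\gamma(1) = -0.9039

Multiply the model equation by X_{t-k} and take expectations. With theta_0 = psi_0 = 1 and psi_j the MA(infinity) weights, this gives
  gamma(k) - sum_i phi_i gamma(k-i) = c_k,
  c_k = sigma^2 * sum_{j=k..q} theta_j psi_{j-k}   (c_k = 0 for k > q),
using gamma(-m) = gamma(m).
Pure AR (q = 0): c_0 = sigma^2 = 3, c_k = 0 for k >= 1.
Equations for k = 0 and k = 1 (AR order 1):
  gamma(0) = phi_1 gamma(1) + c_0
  gamma(1) = phi_1 gamma(0) + c_1
Substituting the second into the first: gamma(0) (1 - phi_1^2) = c_0 + phi_1 c_1, so
  gamma(0) = c_0 / (1 - phi_1^2) = 3 / (1 - (-0.278)^2) = 3 / 0.922716 = 3.251271.
  gamma(1) = phi_1 gamma(0) = (-0.278)(3.251271) = -0.903853.
Therefore gamma(1) = -0.9039 (to 4 decimal places).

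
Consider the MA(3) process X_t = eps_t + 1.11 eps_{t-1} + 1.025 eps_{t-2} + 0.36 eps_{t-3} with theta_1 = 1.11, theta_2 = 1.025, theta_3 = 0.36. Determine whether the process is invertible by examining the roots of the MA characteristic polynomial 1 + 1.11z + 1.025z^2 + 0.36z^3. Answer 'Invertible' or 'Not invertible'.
\text{Invertible}

The MA(q) characteristic polynomial is P(z) = 1 + 1.11z + 1.025z^2 + 0.36z^3.
Invertibility requires all roots to lie outside the unit circle, i.e. |z| > 1 for every root.
Degree 3: look for a simple real root z0 first, then factor out (1 - z/z0) and solve the remaining quadratic.
Testing z0 = -2: P(-2) = 1 + (1.11)(-2) + (1.025)(-2)^2 + (0.36)(-2)^3
  = 1 + (-2.22) + (4.1) + (-2.88) = 0.  So z_0 = -2 is a root, |z_0| = 2.
Divide out the factor (1 + 0.5 z) = (1 - z/z0) (since 1/z0 = -0.5):
  P(z) = (1 + 0.5 z)(1 + (0.61) z + (0.72) z^2)
  [check: z-coef 0.61 - (-0.5) = 1.11; z^2-coef 0.72 - (-0.5)(0.61) = 1.025; z^3-coef -(-0.5)(0.72) = 0.36.]
Remaining roots from the quadratic factor 1 + (0.61) z + (0.72) z^2:
  Set 1 + (0.61) z + (0.72) z^2 = 0, i.e. a z^2 + b z + c = 0 with a = 0.72, b = 0.61, c = 1.
  Discriminant D = b^2 - 4ac = (0.61)^2 - 4*(0.72)*1 = 0.3721 - (2.88) = -2.5079.
  D < 0, so the roots are the complex-conjugate pair z = (-b +/- i sqrt(-D)) / (2a) = -0.4236 +/- 1.0997i.
  For a conjugate pair |z|^2 = z * conj(z) = (product of roots) = c/a = 1/(0.72) = 1.388889, so |z| = sqrt(1.388889) = 1.1785 for both roots.
Moduli of all roots: 2.0000, 1.1785, 1.1785.
All moduli strictly greater than 1? Yes.
Verdict: Invertible.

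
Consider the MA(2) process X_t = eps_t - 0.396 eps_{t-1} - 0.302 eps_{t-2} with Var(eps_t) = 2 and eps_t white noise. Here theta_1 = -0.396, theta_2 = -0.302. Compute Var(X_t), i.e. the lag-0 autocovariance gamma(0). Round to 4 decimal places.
\gamma(0) = 2.4960

For an MA(q) process X_t = eps_t + sum_i theta_i eps_{t-i} with
Var(eps_t) = sigma^2, the variance is
  gamma(0) = sigma^2 * (1 + sum_i theta_i^2).
  sum_i theta_i^2 = (-0.396)^2 + (-0.302)^2 = 0.156816 + 0.091204 = 0.24802.
  gamma(0) = 2 * (1 + 0.24802) = 2 * 1.24802 = 2.49604, which rounds to 2.4960.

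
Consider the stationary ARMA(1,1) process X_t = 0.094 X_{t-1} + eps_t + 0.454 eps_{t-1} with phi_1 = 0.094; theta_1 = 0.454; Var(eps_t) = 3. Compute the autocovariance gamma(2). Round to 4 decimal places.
\gamma(2) = 0.1626

Multiply the model equation by X_{t-k} and take expectations. With theta_0 = psi_0 = 1 and psi_j the MA(infinity) weights, this gives
  gamma(k) - sum_i phi_i gamma(k-i) = c_k,
  c_k = sigma^2 * sum_{j=k..q} theta_j psi_{j-k}   (c_k = 0 for k > q),
using gamma(-m) = gamma(m).
psi-weights needed (psi_j = theta_j + sum_i phi_i psi_{j-i}):
  psi_1 = theta_1 + phi_1 = 0.454 + (0.094) = 0.548
Right-hand sides:
  c_0 = sigma^2 (1 + theta_1 psi_1) = 3 * (1 + (0.454)(0.548)) = 3 * 1.248792 = 3.746376
  c_1 = sigma^2 theta_1 = 3 * (0.454) = 1.362
  c_2 = 0
Equations for k = 0 and k = 1 (AR order 1):
  gamma(0) = phi_1 gamma(1) + c_0
  gamma(1) = phi_1 gamma(0) + c_1
Substituting the second into the first: gamma(0) (1 - phi_1^2) = c_0 + phi_1 c_1, so
  gamma(0) = (c_0 + phi_1 c_1) / (1 - phi_1^2) = (3.746376 + (0.094)(1.362)) / (1 - (0.094)^2) = 3.874404 / 0.991164 = 3.908943.
  gamma(1) = phi_1 gamma(0) + c_1 = (0.094)(3.908943) + (1.362) = 1.729441.
For k = 2 (> q): gamma(2) = phi_1 gamma(1) = (0.094)(1.729441) = 0.162567.
Therefore gamma(2) = 0.1626 (to 4 decimal places).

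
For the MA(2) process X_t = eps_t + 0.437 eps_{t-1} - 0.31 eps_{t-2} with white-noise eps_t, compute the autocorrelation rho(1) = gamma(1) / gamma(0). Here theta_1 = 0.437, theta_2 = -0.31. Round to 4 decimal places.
\rho(1) = 0.2343

For an MA(q) process with theta_0 = 1, the autocovariance is
  gamma(k) = sigma^2 * sum_{i=0..q-k} theta_i * theta_{i+k},
and rho(k) = gamma(k) / gamma(0). Sigma^2 cancels.
  numerator   = (1)*(0.437) + (0.437)*(-0.31) = 0.30153.
  denominator = (1)^2 + (0.437)^2 + (-0.31)^2 = 1.287069.
  rho(1) = 0.30153 / 1.287069 = 0.2343.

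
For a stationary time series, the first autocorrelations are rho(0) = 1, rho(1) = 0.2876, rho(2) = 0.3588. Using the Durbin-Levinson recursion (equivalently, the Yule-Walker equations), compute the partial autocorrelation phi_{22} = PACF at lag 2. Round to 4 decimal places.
\phi_{22} = 0.3010

The PACF at lag k is phi_{kk}, the last component of the solution
to the Yule-Walker system G_k phi = r_k where
  (G_k)_{ij} = rho(|i - j|), (r_k)_i = rho(i), i,j = 1..k.
Equivalently, Durbin-Levinson gives phi_{kk} iteratively:
  phi_{11} = rho(1)
  phi_{kk} = [rho(k) - sum_{j=1..k-1} phi_{k-1,j} rho(k-j)]
            / [1 - sum_{j=1..k-1} phi_{k-1,j} rho(j)],
  phi_{k,j} = phi_{k-1,j} - phi_{kk} phi_{k-1,k-j},  j = 1..k-1.
Step k = 1:
  phi_11 = rho(1) = 0.2876.
Step k = 2:
  phi_22 = [rho(2) - phi_11 rho(1)] / [1 - phi_11 rho(1)] = [0.3588 - (0.2876)(0.2876)] / [1 - (0.2876)(0.2876)]
         = 0.27608624 / 0.91728624 = 0.301.
Therefore phi_{22} = 0.3010.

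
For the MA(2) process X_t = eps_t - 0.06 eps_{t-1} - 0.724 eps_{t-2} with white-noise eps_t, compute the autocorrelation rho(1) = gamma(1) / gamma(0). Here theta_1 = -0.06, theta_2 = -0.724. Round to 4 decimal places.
\rho(1) = -0.0108

For an MA(q) process with theta_0 = 1, the autocovariance is
  gamma(k) = sigma^2 * sum_{i=0..q-k} theta_i * theta_{i+k},
and rho(k) = gamma(k) / gamma(0). Sigma^2 cancels.
  numerator   = (1)*(-0.06) + (-0.06)*(-0.724) = -0.01656.
  denominator = (1)^2 + (-0.06)^2 + (-0.724)^2 = 1.527776.
  rho(1) = -0.01656 / 1.527776 = -0.0108.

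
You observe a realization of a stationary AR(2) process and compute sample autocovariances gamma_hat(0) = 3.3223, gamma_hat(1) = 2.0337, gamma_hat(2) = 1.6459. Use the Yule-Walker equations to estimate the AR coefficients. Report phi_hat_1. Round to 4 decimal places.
\hat\phi_{1} = 0.4940

The Yule-Walker equations for an AR(p) process read, in matrix form,
  Gamma_p phi = r_p,   with   (Gamma_p)_{ij} = gamma(|i - j|),
                       (r_p)_i = gamma(i),   i,j = 1..p.
Substitute the sample gammas (Toeplitz matrix and right-hand side of size 2):
  Gamma_p = [[3.3223, 2.0337], [2.0337, 3.3223]]
  r_p     = [2.0337, 1.6459]
Written out:
  3.3223 phi_1 + 2.0337 phi_2 = 2.0337
  2.0337 phi_1 + 3.3223 phi_2 = 1.6459
Solve by Cramer's rule:
  det = gamma(0)^2 - gamma(1)^2 = (3.3223)^2 - (2.0337)^2 = 11.03767729 - 4.13593569 = 6.9017416
  phi_hat_1 = [gamma(1) gamma(0) - gamma(1) gamma(2)] / det = [(2.0337)(3.3223) - (2.0337)(1.6459)] / 6.9017416 = 3.40929468 / 6.9017416 = 0.494
  phi_hat_2 = [gamma(0) gamma(2) - gamma(1)^2] / det = [(3.3223)(1.6459) - (2.0337)^2] / 6.9017416 = 1.33223788 / 6.9017416 = 0.193
So phi_hat = [0.4940, 0.1930].
Therefore phi_hat_1 = 0.4940.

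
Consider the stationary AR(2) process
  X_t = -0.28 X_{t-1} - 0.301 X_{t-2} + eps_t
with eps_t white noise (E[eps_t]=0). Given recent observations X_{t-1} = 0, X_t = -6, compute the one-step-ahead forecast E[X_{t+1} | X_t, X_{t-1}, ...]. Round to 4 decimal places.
E[X_{t+1} \mid \mathcal F_t] = 1.6800

For an AR(p) model X_t = c + sum_i phi_i X_{t-i} + eps_t, the
one-step-ahead conditional mean is
  E[X_{t+1} | X_t, ...] = c + sum_i phi_i X_{t+1-i}.
Substitute known values:
  E[X_{t+1} | ...] = (-0.28) * (-6) + (-0.301) * (0)
                   = 1.6800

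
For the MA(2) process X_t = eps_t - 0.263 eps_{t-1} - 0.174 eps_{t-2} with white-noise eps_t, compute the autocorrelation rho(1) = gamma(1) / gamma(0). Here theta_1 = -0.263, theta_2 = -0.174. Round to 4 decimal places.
\rho(1) = -0.1976

For an MA(q) process with theta_0 = 1, the autocovariance is
  gamma(k) = sigma^2 * sum_{i=0..q-k} theta_i * theta_{i+k},
and rho(k) = gamma(k) / gamma(0). Sigma^2 cancels.
  numerator   = (1)*(-0.263) + (-0.263)*(-0.174) = -0.217238.
  denominator = (1)^2 + (-0.263)^2 + (-0.174)^2 = 1.099445.
  rho(1) = -0.217238 / 1.099445 = -0.1976.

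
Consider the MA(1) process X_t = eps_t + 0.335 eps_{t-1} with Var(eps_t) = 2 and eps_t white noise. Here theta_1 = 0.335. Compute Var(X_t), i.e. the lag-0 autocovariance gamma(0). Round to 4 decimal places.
\gamma(0) = 2.2245

For an MA(q) process X_t = eps_t + sum_i theta_i eps_{t-i} with
Var(eps_t) = sigma^2, the variance is
  gamma(0) = sigma^2 * (1 + sum_i theta_i^2).
  sum_i theta_i^2 = (0.335)^2 = 0.112225.
  gamma(0) = 2 * (1 + 0.112225) = 2 * 1.112225 = 2.22445, which rounds to 2.2245.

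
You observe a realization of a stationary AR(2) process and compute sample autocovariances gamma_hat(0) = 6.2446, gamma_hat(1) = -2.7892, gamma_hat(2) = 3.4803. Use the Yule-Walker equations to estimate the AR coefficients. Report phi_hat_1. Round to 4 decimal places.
\hat\phi_{1} = -0.2470

The Yule-Walker equations for an AR(p) process read, in matrix form,
  Gamma_p phi = r_p,   with   (Gamma_p)_{ij} = gamma(|i - j|),
                       (r_p)_i = gamma(i),   i,j = 1..p.
Substitute the sample gammas (Toeplitz matrix and right-hand side of size 2):
  Gamma_p = [[6.2446, -2.7892], [-2.7892, 6.2446]]
  r_p     = [-2.7892, 3.4803]
Written out:
  6.2446 phi_1 - 2.7892 phi_2 = -2.7892
  -2.7892 phi_1 + 6.2446 phi_2 = 3.4803
Solve by Cramer's rule:
  det = gamma(0)^2 - gamma(1)^2 = (6.2446)^2 - (-2.7892)^2 = 38.99502916 - 7.77963664 = 31.21539252
  phi_hat_1 = [gamma(1) gamma(0) - gamma(1) gamma(2)] / det = [(-2.7892)(6.2446) - (-2.7892)(3.4803)] / 31.21539252 = -7.71018556 / 31.21539252 = -0.247
  phi_hat_2 = [gamma(0) gamma(2) - gamma(1)^2] / det = [(6.2446)(3.4803) - (-2.7892)^2] / 31.21539252 = 13.95344474 / 31.21539252 = 0.447
So phi_hat = [-0.2470, 0.4470].
Therefore phi_hat_1 = -0.2470.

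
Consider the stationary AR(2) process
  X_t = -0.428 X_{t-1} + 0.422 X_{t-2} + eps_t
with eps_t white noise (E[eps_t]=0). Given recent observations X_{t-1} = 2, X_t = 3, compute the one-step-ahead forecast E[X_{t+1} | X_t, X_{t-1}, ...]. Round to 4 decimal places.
E[X_{t+1} \mid \mathcal F_t] = -0.4400

For an AR(p) model X_t = c + sum_i phi_i X_{t-i} + eps_t, the
one-step-ahead conditional mean is
  E[X_{t+1} | X_t, ...] = c + sum_i phi_i X_{t+1-i}.
Substitute known values:
  E[X_{t+1} | ...] = (-0.428) * (3) + (0.422) * (2)
                   = -0.4400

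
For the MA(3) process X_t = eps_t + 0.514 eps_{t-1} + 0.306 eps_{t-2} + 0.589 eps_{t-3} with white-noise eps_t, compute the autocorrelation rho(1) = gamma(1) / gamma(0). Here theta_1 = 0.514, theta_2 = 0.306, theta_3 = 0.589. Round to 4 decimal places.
\rho(1) = 0.4995

For an MA(q) process with theta_0 = 1, the autocovariance is
  gamma(k) = sigma^2 * sum_{i=0..q-k} theta_i * theta_{i+k},
and rho(k) = gamma(k) / gamma(0). Sigma^2 cancels.
  numerator   = (1)*(0.514) + (0.514)*(0.306) + (0.306)*(0.589) = 0.851518.
  denominator = (1)^2 + (0.514)^2 + (0.306)^2 + (0.589)^2 = 1.704753.
  rho(1) = 0.851518 / 1.704753 = 0.4995.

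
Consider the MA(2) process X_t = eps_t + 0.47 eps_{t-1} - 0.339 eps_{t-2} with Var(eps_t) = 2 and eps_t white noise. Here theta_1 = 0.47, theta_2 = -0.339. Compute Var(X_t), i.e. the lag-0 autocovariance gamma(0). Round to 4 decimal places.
\gamma(0) = 2.6716

For an MA(q) process X_t = eps_t + sum_i theta_i eps_{t-i} with
Var(eps_t) = sigma^2, the variance is
  gamma(0) = sigma^2 * (1 + sum_i theta_i^2).
  sum_i theta_i^2 = (0.47)^2 + (-0.339)^2 = 0.2209 + 0.114921 = 0.335821.
  gamma(0) = 2 * (1 + 0.335821) = 2 * 1.335821 = 2.671642, which rounds to 2.6716.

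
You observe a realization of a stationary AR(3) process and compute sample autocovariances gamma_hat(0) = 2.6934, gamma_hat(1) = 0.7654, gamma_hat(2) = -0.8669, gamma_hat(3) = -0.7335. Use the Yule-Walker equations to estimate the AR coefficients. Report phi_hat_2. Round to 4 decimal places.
\hat\phi_{2} = -0.4290

The Yule-Walker equations for an AR(p) process read, in matrix form,
  Gamma_p phi = r_p,   with   (Gamma_p)_{ij} = gamma(|i - j|),
                       (r_p)_i = gamma(i),   i,j = 1..p.
Substitute the sample gammas (Toeplitz matrix and right-hand side of size 3):
  Gamma_p = [[2.6934, 0.7654, -0.8669], [0.7654, 2.6934, 0.7654], [-0.8669, 0.7654, 2.6934]]
  r_p     = [0.7654, -0.8669, -0.7335]
Written out (R1..R3):
  (R1) 2.6934 phi_1 + 0.7654 phi_2 - 0.8669 phi_3 = 0.7654
  (R2) 0.7654 phi_1 + 2.6934 phi_2 + 0.7654 phi_3 = -0.8669
  (R3) -0.8669 phi_1 + 0.7654 phi_2 + 2.6934 phi_3 = -0.7335
Gaussian elimination:
  R2 <- R2 - (0.7654/2.6934) R1 = R2 - (0.284176) R1:  2.475892 phi_2 + 1.011752 phi_3 = -1.084408
  R3 <- R3 - (-0.8669/2.6934) R1 = R3 - (-0.321861) R1:  1.011752 phi_2 + 2.414379 phi_3 = -0.487148
  R3 <- R3 - (1.011752/2.475892) R2 = R3 - (0.408642) R2:  2.000935 phi_3 = -0.044013
Back-substitution:
  phi_hat_3 = -0.044013 / 2.000935 = -0.021996
  phi_hat_2 = (-1.084408 - (1.011752)(-0.021996)) / 2.475892 = -0.428998
  phi_hat_1 = (0.7654 - (0.7654)(-0.428998) - (-0.8669)(-0.021996)) / 2.6934 = 0.399007
So phi_hat = [0.3990, -0.4290, -0.0220].
Therefore phi_hat_2 = -0.4290.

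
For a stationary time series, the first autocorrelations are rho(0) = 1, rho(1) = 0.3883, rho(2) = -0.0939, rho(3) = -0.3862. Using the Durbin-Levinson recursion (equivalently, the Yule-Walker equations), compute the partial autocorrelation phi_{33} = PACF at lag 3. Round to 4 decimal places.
\phi_{33} = -0.2920

The PACF at lag k is phi_{kk}, the last component of the solution
to the Yule-Walker system G_k phi = r_k where
  (G_k)_{ij} = rho(|i - j|), (r_k)_i = rho(i), i,j = 1..k.
Equivalently, Durbin-Levinson gives phi_{kk} iteratively:
  phi_{11} = rho(1)
  phi_{kk} = [rho(k) - sum_{j=1..k-1} phi_{k-1,j} rho(k-j)]
            / [1 - sum_{j=1..k-1} phi_{k-1,j} rho(j)],
  phi_{k,j} = phi_{k-1,j} - phi_{kk} phi_{k-1,k-j},  j = 1..k-1.
Step k = 1:
  phi_11 = rho(1) = 0.3883.
Step k = 2:
  phi_22 = [rho(2) - phi_11 rho(1)] / [1 - phi_11 rho(1)] = [-0.0939 - (0.3883)(0.3883)] / [1 - (0.3883)(0.3883)]
         = -0.24467689 / 0.84922311 = -0.288119.
  Update: phi_21 = phi_11 - phi_22 phi_11 = 0.3883 - (-0.288119)(0.3883) = 0.500176.
Step k = 3:
  phi_33 = [rho(3) - phi_21 rho(2) - phi_22 rho(1)] / [1 - phi_21 rho(1) - phi_22 rho(2)]
    numerator   = -0.3862 - (0.500176)(-0.0939) - (-0.288119)(0.3883) = -0.22735702
    denominator = 1 - (0.500176)(0.3883) - (-0.288119)(-0.0939) = 0.77872717
  phi_33 = -0.22735702 / 0.77872717 = -0.292.
Therefore phi_{33} = -0.2920.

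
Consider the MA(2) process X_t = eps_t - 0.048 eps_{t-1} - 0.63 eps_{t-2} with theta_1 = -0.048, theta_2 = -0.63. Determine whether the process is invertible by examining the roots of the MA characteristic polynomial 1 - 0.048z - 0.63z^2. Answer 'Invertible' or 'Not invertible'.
\text{Invertible}

The MA(q) characteristic polynomial is P(z) = 1 - 0.048z - 0.63z^2.
Invertibility requires all roots to lie outside the unit circle, i.e. |z| > 1 for every root.
Set 1 + (-0.048) z + (-0.63) z^2 = 0, i.e. a z^2 + b z + c = 0 with a = -0.63, b = -0.048, c = 1.
Discriminant D = b^2 - 4ac = (-0.048)^2 - 4*(-0.63)*1 = 0.002304 - (-2.52) = 2.522304.
D >= 0, so the roots are real: z = (-b +/- sqrt(D)) / (2a) = (0.048 +/- 1.588176) / (-1.26).
  z_1 = (0.048 + 1.588176) / (-1.26) = -1.2986,   |z_1| = 1.2986.
  z_2 = (0.048 - 1.588176) / (-1.26) = 1.2224,   |z_2| = 1.2224.
Moduli of all roots: 1.2986, 1.2224.
All moduli strictly greater than 1? Yes.
Verdict: Invertible.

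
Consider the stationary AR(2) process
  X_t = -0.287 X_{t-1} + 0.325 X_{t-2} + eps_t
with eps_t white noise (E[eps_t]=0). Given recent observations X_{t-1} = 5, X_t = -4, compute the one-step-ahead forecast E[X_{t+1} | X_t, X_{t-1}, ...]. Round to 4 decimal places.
E[X_{t+1} \mid \mathcal F_t] = 2.7730

For an AR(p) model X_t = c + sum_i phi_i X_{t-i} + eps_t, the
one-step-ahead conditional mean is
  E[X_{t+1} | X_t, ...] = c + sum_i phi_i X_{t+1-i}.
Substitute known values:
  E[X_{t+1} | ...] = (-0.287) * (-4) + (0.325) * (5)
                   = 2.7730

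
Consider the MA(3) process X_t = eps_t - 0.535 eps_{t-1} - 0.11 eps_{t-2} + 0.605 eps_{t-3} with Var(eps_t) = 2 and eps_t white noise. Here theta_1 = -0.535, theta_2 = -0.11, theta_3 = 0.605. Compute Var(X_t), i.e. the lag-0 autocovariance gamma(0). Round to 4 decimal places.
\gamma(0) = 3.3287

For an MA(q) process X_t = eps_t + sum_i theta_i eps_{t-i} with
Var(eps_t) = sigma^2, the variance is
  gamma(0) = sigma^2 * (1 + sum_i theta_i^2).
  sum_i theta_i^2 = (-0.535)^2 + (-0.11)^2 + (0.605)^2 = 0.286225 + 0.0121 + 0.366025 = 0.66435.
  gamma(0) = 2 * (1 + 0.66435) = 2 * 1.66435 = 3.3287.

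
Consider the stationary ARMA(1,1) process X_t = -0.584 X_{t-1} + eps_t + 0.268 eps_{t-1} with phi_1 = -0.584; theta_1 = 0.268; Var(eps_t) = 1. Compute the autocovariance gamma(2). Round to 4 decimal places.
\gamma(2) = 0.2362

Multiply the model equation by X_{t-k} and take expectations. With theta_0 = psi_0 = 1 and psi_j the MA(infinity) weights, this gives
  gamma(k) - sum_i phi_i gamma(k-i) = c_k,
  c_k = sigma^2 * sum_{j=k..q} theta_j psi_{j-k}   (c_k = 0 for k > q),
using gamma(-m) = gamma(m).
psi-weights needed (psi_j = theta_j + sum_i phi_i psi_{j-i}):
  psi_1 = theta_1 + phi_1 = 0.268 + (-0.584) = -0.316
Right-hand sides:
  c_0 = sigma^2 (1 + theta_1 psi_1) = 1 * (1 + (0.268)(-0.316)) = 1 * 0.915312 = 0.915312
  c_1 = sigma^2 theta_1 = 1 * (0.268) = 0.268
  c_2 = 0
Equations for k = 0 and k = 1 (AR order 1):
  gamma(0) = phi_1 gamma(1) + c_0
  gamma(1) = phi_1 gamma(0) + c_1
Substituting the second into the first: gamma(0) (1 - phi_1^2) = c_0 + phi_1 c_1, so
  gamma(0) = (c_0 + phi_1 c_1) / (1 - phi_1^2) = (0.915312 + (-0.584)(0.268)) / (1 - (-0.584)^2) = 0.7588 / 0.658944 = 1.151539.
  gamma(1) = phi_1 gamma(0) + c_1 = (-0.584)(1.151539) + (0.268) = -0.404499.
For k = 2 (> q): gamma(2) = phi_1 gamma(1) = (-0.584)(-0.404499) = 0.236227.
Therefore gamma(2) = 0.2362 (to 4 decimal places).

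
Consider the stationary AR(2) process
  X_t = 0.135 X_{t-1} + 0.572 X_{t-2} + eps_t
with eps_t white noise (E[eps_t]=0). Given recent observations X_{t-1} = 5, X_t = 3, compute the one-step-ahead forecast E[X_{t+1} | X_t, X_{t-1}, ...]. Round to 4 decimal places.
E[X_{t+1} \mid \mathcal F_t] = 3.2650

For an AR(p) model X_t = c + sum_i phi_i X_{t-i} + eps_t, the
one-step-ahead conditional mean is
  E[X_{t+1} | X_t, ...] = c + sum_i phi_i X_{t+1-i}.
Substitute known values:
  E[X_{t+1} | ...] = (0.135) * (3) + (0.572) * (5)
                   = 3.2650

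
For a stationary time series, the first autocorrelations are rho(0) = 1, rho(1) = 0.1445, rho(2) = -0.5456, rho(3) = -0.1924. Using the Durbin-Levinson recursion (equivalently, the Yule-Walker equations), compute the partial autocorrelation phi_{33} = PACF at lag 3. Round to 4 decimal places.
\phi_{33} = 0.0240

The PACF at lag k is phi_{kk}, the last component of the solution
to the Yule-Walker system G_k phi = r_k where
  (G_k)_{ij} = rho(|i - j|), (r_k)_i = rho(i), i,j = 1..k.
Equivalently, Durbin-Levinson gives phi_{kk} iteratively:
  phi_{11} = rho(1)
  phi_{kk} = [rho(k) - sum_{j=1..k-1} phi_{k-1,j} rho(k-j)]
            / [1 - sum_{j=1..k-1} phi_{k-1,j} rho(j)],
  phi_{k,j} = phi_{k-1,j} - phi_{kk} phi_{k-1,k-j},  j = 1..k-1.
Step k = 1:
  phi_11 = rho(1) = 0.1445.
Step k = 2:
  phi_22 = [rho(2) - phi_11 rho(1)] / [1 - phi_11 rho(1)] = [-0.5456 - (0.1445)(0.1445)] / [1 - (0.1445)(0.1445)]
         = -0.56648025 / 0.97911975 = -0.578561.
  Update: phi_21 = phi_11 - phi_22 phi_11 = 0.1445 - (-0.578561)(0.1445) = 0.228102.
Step k = 3:
  phi_33 = [rho(3) - phi_21 rho(2) - phi_22 rho(1)] / [1 - phi_21 rho(1) - phi_22 rho(2)]
    numerator   = -0.1924 - (0.228102)(-0.5456) - (-0.578561)(0.1445) = 0.01565449
    denominator = 1 - (0.228102)(0.1445) - (-0.578561)(-0.5456) = 0.65137652
  phi_33 = 0.01565449 / 0.65137652 = 0.024.
Therefore phi_{33} = 0.0240.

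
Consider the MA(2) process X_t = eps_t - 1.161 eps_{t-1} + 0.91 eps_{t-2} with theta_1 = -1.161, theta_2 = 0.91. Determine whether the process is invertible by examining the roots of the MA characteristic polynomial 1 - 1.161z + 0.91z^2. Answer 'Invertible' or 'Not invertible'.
\text{Invertible}

The MA(q) characteristic polynomial is P(z) = 1 - 1.161z + 0.91z^2.
Invertibility requires all roots to lie outside the unit circle, i.e. |z| > 1 for every root.
Set 1 + (-1.161) z + (0.91) z^2 = 0, i.e. a z^2 + b z + c = 0 with a = 0.91, b = -1.161, c = 1.
Discriminant D = b^2 - 4ac = (-1.161)^2 - 4*(0.91)*1 = 1.347921 - (3.64) = -2.292079.
D < 0, so the roots are the complex-conjugate pair z = (-b +/- i sqrt(-D)) / (2a) = 0.6379 +/- 0.8318i.
For a conjugate pair |z|^2 = z * conj(z) = (product of roots) = c/a = 1/(0.91) = 1.098901, so |z| = sqrt(1.098901) = 1.0483 for both roots.
Moduli of all roots: 1.0483, 1.0483.
All moduli strictly greater than 1? Yes.
Verdict: Invertible.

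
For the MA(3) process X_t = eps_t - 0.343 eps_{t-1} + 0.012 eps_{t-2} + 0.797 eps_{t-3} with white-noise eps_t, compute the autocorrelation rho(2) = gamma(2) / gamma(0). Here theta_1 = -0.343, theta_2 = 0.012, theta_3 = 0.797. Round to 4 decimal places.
\rho(2) = -0.1491

For an MA(q) process with theta_0 = 1, the autocovariance is
  gamma(k) = sigma^2 * sum_{i=0..q-k} theta_i * theta_{i+k},
and rho(k) = gamma(k) / gamma(0). Sigma^2 cancels.
  numerator   = (1)*(0.012) + (-0.343)*(0.797) = -0.261371.
  denominator = (1)^2 + (-0.343)^2 + (0.012)^2 + (0.797)^2 = 1.753002.
  rho(2) = -0.261371 / 1.753002 = -0.1491.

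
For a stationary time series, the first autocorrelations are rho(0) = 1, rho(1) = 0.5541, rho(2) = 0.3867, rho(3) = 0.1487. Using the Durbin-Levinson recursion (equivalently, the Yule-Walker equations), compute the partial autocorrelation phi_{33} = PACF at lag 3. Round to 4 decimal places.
\phi_{33} = -0.1530

The PACF at lag k is phi_{kk}, the last component of the solution
to the Yule-Walker system G_k phi = r_k where
  (G_k)_{ij} = rho(|i - j|), (r_k)_i = rho(i), i,j = 1..k.
Equivalently, Durbin-Levinson gives phi_{kk} iteratively:
  phi_{11} = rho(1)
  phi_{kk} = [rho(k) - sum_{j=1..k-1} phi_{k-1,j} rho(k-j)]
            / [1 - sum_{j=1..k-1} phi_{k-1,j} rho(j)],
  phi_{k,j} = phi_{k-1,j} - phi_{kk} phi_{k-1,k-j},  j = 1..k-1.
Step k = 1:
  phi_11 = rho(1) = 0.5541.
Step k = 2:
  phi_22 = [rho(2) - phi_11 rho(1)] / [1 - phi_11 rho(1)] = [0.3867 - (0.5541)(0.5541)] / [1 - (0.5541)(0.5541)]
         = 0.07967319 / 0.69297319 = 0.114973.
  Update: phi_21 = phi_11 - phi_22 phi_11 = 0.5541 - (0.114973)(0.5541) = 0.490393.
Step k = 3:
  phi_33 = [rho(3) - phi_21 rho(2) - phi_22 rho(1)] / [1 - phi_21 rho(1) - phi_22 rho(2)]
    numerator   = 0.1487 - (0.490393)(0.3867) - (0.114973)(0.5541) = -0.10464168
    denominator = 1 - (0.490393)(0.5541) - (0.114973)(0.3867) = 0.68381293
  phi_33 = -0.10464168 / 0.68381293 = -0.153.
Therefore phi_{33} = -0.1530.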